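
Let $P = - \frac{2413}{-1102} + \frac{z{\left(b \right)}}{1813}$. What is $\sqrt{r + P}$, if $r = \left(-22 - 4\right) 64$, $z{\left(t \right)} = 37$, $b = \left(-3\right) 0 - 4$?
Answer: $\frac{i \sqrt{273922806}}{406} \approx 40.765 i$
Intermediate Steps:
$b = -4$ ($b = 0 - 4 = -4$)
$r = -1664$ ($r = \left(-26\right) 64 = -1664$)
$P = \frac{6281}{2842}$ ($P = - \frac{2413}{-1102} + \frac{37}{1813} = \left(-2413\right) \left(- \frac{1}{1102}\right) + 37 \cdot \frac{1}{1813} = \frac{127}{58} + \frac{1}{49} = \frac{6281}{2842} \approx 2.2101$)
$\sqrt{r + P} = \sqrt{-1664 + \frac{6281}{2842}} = \sqrt{- \frac{4722807}{2842}} = \frac{i \sqrt{273922806}}{406}$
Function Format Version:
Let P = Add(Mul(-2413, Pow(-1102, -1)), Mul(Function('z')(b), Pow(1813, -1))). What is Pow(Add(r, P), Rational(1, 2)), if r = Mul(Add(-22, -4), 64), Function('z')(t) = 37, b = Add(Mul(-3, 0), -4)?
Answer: Mul(Rational(1, 406), I, Pow(273922806, Rational(1, 2))) ≈ Mul(40.765, I)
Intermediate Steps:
b = -4 (b = Add(0, -4) = -4)
r = -1664 (r = Mul(-26, 64) = -1664)
P = Rational(6281, 2842) (P = Add(Mul(-2413, Pow(-1102, -1)), Mul(37, Pow(1813, -1))) = Add(Mul(-2413, Rational(-1, 1102)), Mul(37, Rational(1, 1813))) = Add(Rational(127, 58), Rational(1, 49)) = Rational(6281, 2842) ≈ 2.2101)
Pow(Add(r, P), Rational(1, 2)) = Pow(Add(-1664, Rational(6281, 2842)), Rational(1, 2)) = Pow(Rational(-4722807, 2842), Rational(1, 2)) = Mul(Rational(1, 406), I, Pow(273922806, Rational(1, 2)))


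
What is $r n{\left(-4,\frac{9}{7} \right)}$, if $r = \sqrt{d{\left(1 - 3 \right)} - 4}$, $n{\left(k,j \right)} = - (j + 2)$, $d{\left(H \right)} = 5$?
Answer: $- \frac{23}{7} \approx -3.2857$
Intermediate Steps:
$n{\left(k,j \right)} = -2 - j$ ($n{\left(k,j \right)} = - (2 + j) = -2 - j$)
$r = 1$ ($r = \sqrt{5 - 4} = \sqrt{1} = 1$)
$r n{\left(-4,\frac{9}{7} \right)} = 1 \left(-2 - \frac{9}{7}\right) = 1 \left(- \frac{23}{7}\right) = - \frac{23}{7}$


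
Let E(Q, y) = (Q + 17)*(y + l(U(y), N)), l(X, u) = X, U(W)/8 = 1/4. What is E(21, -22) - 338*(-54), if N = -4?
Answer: 17492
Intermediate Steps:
U(W) = 2 (U(W) = 8/4 = 8*(¼) = 2)
E(Q, y) = (2 + y)*(17 + Q) (E(Q, y) = (Q + 17)*(y + 2) = (17 + Q)*(2 + y) = (2 + y)*(17 + Q))
E(21, -22) - 338*(-54) = (34 + 2*21 + 17*(-22) + 21*(-22)) - 338*(-54) = (34 + 42 - 374 - 462) + 18252 = -760 + 18252 = 17492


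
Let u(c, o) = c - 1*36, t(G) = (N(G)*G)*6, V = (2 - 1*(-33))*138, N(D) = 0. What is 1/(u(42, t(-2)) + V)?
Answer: 1/4836 ≈ 0.00020678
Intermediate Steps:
V = 4830 (V = (2 + 33)*138 = 35*138 = 4830)
t(G) = 0 (t(G) = (0*G)*6 = 0*6 = 0)
u(c, o) = -36 + c (u(c, o) = c - 36 = -36 + c)
1/(u(42, t(-2)) + V) = 1/((-36 + 42) + 4830) = 1/(6 + 4830) = 1/4836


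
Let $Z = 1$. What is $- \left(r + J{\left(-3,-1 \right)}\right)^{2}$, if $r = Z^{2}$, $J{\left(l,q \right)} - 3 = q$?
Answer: $-9$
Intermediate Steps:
$J{\left(l,q \right)} = 3 + q$
$r = 1$ ($r = 1^{2} = 1$)
$- \left(r + J{\left(-3,-1 \right)}\right)^{2} = - \left(1 + \left(3 - 1\right)\right)^{2} = - \left(1 + 2\right)^{2} = - 3^{2} = \left(-1\right) 9 = -9$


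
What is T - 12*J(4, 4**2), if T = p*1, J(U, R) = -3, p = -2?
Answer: 34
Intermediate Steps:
T = -2 (T = -2*1 = -2)
T - 12*J(4, 4**2) = -2 - 12*(-3) = -2 + 36 = 34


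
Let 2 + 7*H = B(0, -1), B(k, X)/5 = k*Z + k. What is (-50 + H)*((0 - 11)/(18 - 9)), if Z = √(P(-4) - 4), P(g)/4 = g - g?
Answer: 3872/63 ≈ 61.460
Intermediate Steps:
P(g) = 0 (P(g) = 4*(g - g) = 4*0 = 0)
Z = 2*I (Z = √(0 - 4) = √(-4) = 2*I ≈ 2.0*I)
B(k, X) = 5*k + 10*I*k (B(k, X) = 5*(k*(2*I) + k) = 5*(2*I*k + k) = 5*(k + 2*I*k) = 5*k + 10*I*k)
H = -2/7 (H = -2/7 + (0*(5 + 10*I))/7 = -2/7 + (⅐)*0 = -2/7 + 0 = -2/7 ≈ -0.28571)
(-50 + H)*((0 - 11)/(18 - 9)) = (-50 - 2/7)*((0 - 11)/(18 - 9)) = -(-3872)/(7*9) = -352/7*(-11/9) = 3872/63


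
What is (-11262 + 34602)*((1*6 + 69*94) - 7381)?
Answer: -20749260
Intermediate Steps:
(-11262 + 34602)*((1*6 + 69*94) - 7381) = 23340*((6 + 6486) - 7381) = 23340*(6492 - 7381) = 23340*(-889) = -20749260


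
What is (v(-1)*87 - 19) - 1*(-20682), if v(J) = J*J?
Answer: 20750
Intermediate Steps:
v(J) = J²
(v(-1)*87 - 19) - 1*(-20682) = ((-1)²*87 - 19) - 1*(-20682) = (1*87 - 19) + 20682 = (87 - 19) + 20682 = 68 + 20682 = 20750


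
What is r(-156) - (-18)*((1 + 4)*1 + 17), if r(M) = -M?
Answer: 552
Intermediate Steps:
r(-156) - (-18)*((1 + 4)*1 + 17) = -1*(-156) - (-18)*((1 + 4)*1 + 17) = 156 - (-18)*(5*1 + 17) = 156 - (-18)*(5 + 17) = 156 - (-18)*22 = 156 - 1*(-396) = 156 + 396 = 552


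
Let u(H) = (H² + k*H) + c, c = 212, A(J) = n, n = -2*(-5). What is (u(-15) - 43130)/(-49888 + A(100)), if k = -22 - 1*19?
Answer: 7013/8313 ≈ 0.84362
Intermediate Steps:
n = 10
A(J) = 10
k = -41 (k = -22 - 19 = -41)
u(H) = 212 + H² - 41*H (u(H) = (H² - 41*H) + 212 = 212 + H² - 41*H)
(u(-15) - 43130)/(-49888 + A(100)) = ((212 + (-15)² - 41*(-15)) - 43130)/(-49888 + 10) = ((212 + 225 + 615) - 43130)/(-49878) = (1052 - 43130)*(-1/49878) = -42078*(-1/49878) = 7013/8313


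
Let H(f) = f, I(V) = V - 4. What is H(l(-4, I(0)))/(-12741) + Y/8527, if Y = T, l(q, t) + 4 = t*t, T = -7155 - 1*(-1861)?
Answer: -22517726/36214169 ≈ -0.62179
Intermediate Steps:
I(V) = -4 + V
T = -5294 (T = -7155 + 1861 = -5294)
l(q, t) = -4 + t² (l(q, t) = -4 + t*t = -4 + t²)
Y = -5294
H(l(-4, I(0)))/(-12741) + Y/8527 = (-4 + (-4 + 0)²)/(-12741) - 5294/8527 = (-4 + (-4)²)*(-1/12741) - 5294*1/8527 = (-4 + 16)*(-1/12741) - 5294/8527 = 12*(-1/12741) - 5294/8527 = -4/4247 - 5294/8527 = -22517726/36214169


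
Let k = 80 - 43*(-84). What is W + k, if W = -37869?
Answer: -34177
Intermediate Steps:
k = 3692 (k = 80 + 3612 = 3692)
W + k = -37869 + 3692 = -34177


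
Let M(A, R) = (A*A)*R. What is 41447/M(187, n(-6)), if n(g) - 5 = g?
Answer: -41447/34969 ≈ -1.1852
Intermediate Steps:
n(g) = 5 + g
M(A, R) = R*A² (M(A, R) = A²*R = R*A²)
41447/M(187, n(-6)) = 41447/(((5 - 6)*187²)) = 41447/((-1*34969)) = 41447/(-34969) = 41447*(-1/34969) = -41447/34969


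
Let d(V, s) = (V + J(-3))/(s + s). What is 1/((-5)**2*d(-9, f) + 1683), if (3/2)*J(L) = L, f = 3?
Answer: 6/9823 ≈ 0.00061081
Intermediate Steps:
J(L) = 2*L/3
d(V, s) = (-2 + V)/(2*s) (d(V, s) = (V + (2/3)*(-3))/(s + s) = (V - 2)/((2*s)) = (-2 + V)*(1/(2*s)) = (-2 + V)/(2*s))
1/((-5)**2*d(-9, f) + 1683) = 1/((-5)**2*((1/2)*(-2 - 9)/3) + 1683) = 1/(25*((1/2)*(1/3)*(-11)) + 1683) = 1/(25*(-11/6) + 1683) = 1/(-275/6 + 1683) = 1/(9823/6) = 6/9823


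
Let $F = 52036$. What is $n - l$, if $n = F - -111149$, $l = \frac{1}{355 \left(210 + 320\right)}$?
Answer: $\frac{30703257749}{188150} \approx 1.6319 \cdot 10^{5}$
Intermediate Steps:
$l = \frac{1}{188150}$ ($l = \frac{1}{355 \cdot 530} = \frac{1}{188150} \approx 5.3149 \cdot 10^{-6}$)
$n = 163185$ ($n = 52036 - -111149 = 52036 + 111149 = 163185$)
$n - l = 163185 - \frac{1}{188150} = \frac{30703257749}{188150}$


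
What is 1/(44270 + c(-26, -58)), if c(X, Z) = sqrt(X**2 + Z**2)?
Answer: 4427/195982886 - sqrt(1010)/979914430 ≈ 2.2556e-5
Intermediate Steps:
1/(44270 + c(-26, -58)) = 1/(44270 + sqrt((-26)**2 + (-58)**2)) = 1/(44270 + sqrt(676 + 3364)) = 1/(44270 + sqrt(4040)) = 1/(44270 + 2*sqrt(1010))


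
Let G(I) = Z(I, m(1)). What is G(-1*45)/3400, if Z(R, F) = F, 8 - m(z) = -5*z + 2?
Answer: 11/3400 ≈ 0.0032353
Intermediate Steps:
m(z) = 6 + 5*z (m(z) = 8 - (-5*z + 2) = 8 - (2 - 5*z) = 8 + (-2 + 5*z) = 6 + 5*z)
G(I) = 11 (G(I) = 6 + 5*1 = 6 + 5 = 11)
G(-1*45)/3400 = 11/3400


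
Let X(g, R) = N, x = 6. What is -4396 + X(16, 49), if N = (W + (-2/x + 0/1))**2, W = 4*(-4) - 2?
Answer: -36539/9 ≈ -4059.9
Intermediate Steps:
W = -18 (W = -16 - 2 = -18)
N = 3025/9 (N = (-18 + (-2/6 + 0/1))**2 = (-18 + (-2*1/6 + 0*1))**2 = (-18 + (-1/3 + 0))**2 = (-18 - 1/3)**2 = (-55/3)**2 = 3025/9 ≈ 336.11)
X(g, R) = 3025/9
-4396 + X(16, 49) = -4396 + 3025/9 = -36539/9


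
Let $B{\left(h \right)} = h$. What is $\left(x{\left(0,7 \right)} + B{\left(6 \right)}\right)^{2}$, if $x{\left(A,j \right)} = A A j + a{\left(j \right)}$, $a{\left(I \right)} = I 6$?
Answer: $2304$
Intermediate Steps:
$a{\left(I \right)} = 6 I$
$x{\left(A,j \right)} = 6 j + j A^{2}$ ($x{\left(A,j \right)} = A A j + 6 j = A^{2} j + 6 j = j A^{2} + 6 j = 6 j + j A^{2}$)
$\left(x{\left(0,7 \right)} + B{\left(6 \right)}\right)^{2} = \left(7 \left(6 + 0^{2}\right) + 6\right)^{2} = \left(7 \left(6 + 0\right) + 6\right)^{2} = \left(7 \cdot 6 + 6\right)^{2} = \left(42 + 6\right)^{2} = 48^{2} = 2304$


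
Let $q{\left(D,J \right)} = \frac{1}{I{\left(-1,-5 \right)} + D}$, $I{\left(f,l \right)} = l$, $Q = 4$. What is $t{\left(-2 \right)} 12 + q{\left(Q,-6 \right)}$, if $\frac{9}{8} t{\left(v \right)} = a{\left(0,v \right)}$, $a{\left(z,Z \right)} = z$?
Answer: $-1$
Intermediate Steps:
$q{\left(D,J \right)} = \frac{1}{-5 + D}$
$t{\left(v \right)} = 0$ ($t{\left(v \right)} = \frac{8}{9} \cdot 0 = 0$)
$t{\left(-2 \right)} 12 + q{\left(Q,-6 \right)} = 0 \cdot 12 + \frac{1}{-5 + 4} = 0 + \frac{1}{-1} = 0 - 1 = -1$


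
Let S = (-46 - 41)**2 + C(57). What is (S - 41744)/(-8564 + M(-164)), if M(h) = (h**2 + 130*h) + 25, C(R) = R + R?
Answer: 34061/2963 ≈ 11.495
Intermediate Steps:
C(R) = 2*R
M(h) = 25 + h**2 + 130*h
S = 7683 (S = (-46 - 41)**2 + 2*57 = (-87)**2 + 114 = 7569 + 114 = 7683)
(S - 41744)/(-8564 + M(-164)) = (7683 - 41744)/(-8564 + (25 + (-164)**2 + 130*(-164))) = -34061/(-8564 + (25 + 26896 - 21320)) = -34061/(-8564 + 5601) = -34061/(-2963) = -34061*(-1/2963) = 34061/2963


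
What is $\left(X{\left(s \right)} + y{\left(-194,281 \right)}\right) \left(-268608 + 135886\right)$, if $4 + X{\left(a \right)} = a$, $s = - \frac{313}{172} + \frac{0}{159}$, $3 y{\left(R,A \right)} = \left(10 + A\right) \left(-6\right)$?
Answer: $\frac{6709428905}{86} \approx 7.8017 \cdot 10^{7}$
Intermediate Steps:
$y{\left(R,A \right)} = -20 - 2 A$ ($y{\left(R,A \right)} = \frac{\left(10 + A\right) \left(-6\right)}{3} = \frac{-60 - 6 A}{3} = -20 - 2 A$)
$s = - \frac{313}{172}$ ($s = \left(-313\right) \frac{1}{172} + 0 \cdot \frac{1}{159} = - \frac{313}{172} + 0 = - \frac{313}{172} \approx -1.8198$)
$X{\left(a \right)} = -4 + a$
$\left(X{\left(s \right)} + y{\left(-194,281 \right)}\right) \left(-268608 + 135886\right) = \left(\left(-4 - \frac{313}{172}\right) - 582\right) \left(-268608 + 135886\right) = \left(- \frac{1001}{172} - 582\right) \left(-132722\right) = \left(- \frac{101105}{172}\right) \left(-132722\right) = \frac{6709428905}{86}$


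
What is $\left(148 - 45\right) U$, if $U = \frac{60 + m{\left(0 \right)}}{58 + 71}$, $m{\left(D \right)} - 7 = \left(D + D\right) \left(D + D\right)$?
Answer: $\frac{6901}{129} \approx 53.496$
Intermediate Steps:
$m{\left(D \right)} = 7 + 4 D^{2}$ ($m{\left(D \right)} = 7 + \left(D + D\right) \left(D + D\right) = 7 + 2 D 2 D = 7 + 4 D^{2}$)
$U = \frac{67}{129}$ ($U = \frac{60 + \left(7 + 4 \cdot 0^{2}\right)}{58 + 71} = \frac{60 + \left(7 + 4 \cdot 0\right)}{129} = \left(60 + \left(7 + 0\right)\right) \frac{1}{129} = \left(60 + 7\right) \frac{1}{129} = 67 \cdot \frac{1}{129} = \frac{67}{129} \approx 0.51938$)
$\left(148 - 45\right) U = \left(148 - 45\right) \frac{67}{129} = 103 \cdot \frac{67}{129} = \frac{6901}{129}$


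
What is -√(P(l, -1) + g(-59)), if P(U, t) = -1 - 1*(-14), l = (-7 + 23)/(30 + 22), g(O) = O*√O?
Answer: -√(13 - 59*I*√59) ≈ -15.27 + 14.839*I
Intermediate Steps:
g(O) = O^(3/2)
l = 4/13 (l = 16/52 = 16*(1/52) = 4/13 ≈ 0.30769)
P(U, t) = 13 (P(U, t) = -1 + 14 = 13)
-√(P(l, -1) + g(-59)) = -√(13 + (-59)^(3/2)) = -√(13 - 59*I*√59)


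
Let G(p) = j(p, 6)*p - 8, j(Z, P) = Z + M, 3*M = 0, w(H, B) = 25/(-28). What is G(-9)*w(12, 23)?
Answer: -1825/28 ≈ -65.179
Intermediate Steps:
w(H, B) = -25/28 (w(H, B) = 25*(-1/28) = -25/28)
M = 0 (M = (1/3)*0 = 0)
j(Z, P) = Z (j(Z, P) = Z + 0 = Z)
G(p) = -8 + p**2 (G(p) = p*p - 8 = p**2 - 8 = -8 + p**2)
G(-9)*w(12, 23) = (-8 + (-9)**2)*(-25/28) = (-8 + 81)*(-25/28) = 73*(-25/28) = -1825/28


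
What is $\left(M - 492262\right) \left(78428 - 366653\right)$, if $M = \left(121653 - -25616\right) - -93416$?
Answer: $72510780825$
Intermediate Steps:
$M = 240685$ ($M = \left(121653 + 25616\right) + 93416 = 147269 + 93416 = 240685$)
$\left(M - 492262\right) \left(78428 - 366653\right) = \left(240685 - 492262\right) \left(78428 - 366653\right) = \left(-251577\right) \left(-288225\right) = 72510780825$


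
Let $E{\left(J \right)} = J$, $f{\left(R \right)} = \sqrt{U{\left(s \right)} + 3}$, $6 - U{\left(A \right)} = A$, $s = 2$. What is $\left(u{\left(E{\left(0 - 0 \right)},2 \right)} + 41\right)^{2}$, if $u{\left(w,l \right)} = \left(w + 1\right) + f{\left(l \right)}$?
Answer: $\left(42 + \sqrt{7}\right)^{2} \approx 1993.2$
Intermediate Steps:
$U{\left(A \right)} = 6 - A$
$f{\left(R \right)} = \sqrt{7}$ ($f{\left(R \right)} = \sqrt{\left(6 - 2\right) + 3} = \sqrt{4 + 3} = \sqrt{7}$)
$u{\left(w,l \right)} = 1 + w + \sqrt{7}$ ($u{\left(w,l \right)} = \left(w + 1\right) + \sqrt{7} = \left(1 + w\right) + \sqrt{7} = 1 + w + \sqrt{7}$)
$\left(u{\left(E{\left(0 - 0 \right)},2 \right)} + 41\right)^{2} = \left(\left(1 + \left(0 - 0\right) + \sqrt{7}\right) + 41\right)^{2} = \left(\left(1 + \left(0 + 0\right) + \sqrt{7}\right) + 41\right)^{2} = \left(\left(1 + 0 + \sqrt{7}\right) + 41\right)^{2} = \left(\left(1 + \sqrt{7}\right) + 41\right)^{2} = \left(42 + \sqrt{7}\right)^{2}$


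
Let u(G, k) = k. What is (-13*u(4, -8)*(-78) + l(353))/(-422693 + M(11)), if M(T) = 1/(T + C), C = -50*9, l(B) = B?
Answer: 3406201/185562228 ≈ 0.018356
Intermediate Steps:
C = -450
M(T) = 1/(-450 + T) (M(T) = 1/(T - 450) = 1/(-450 + T))
(-13*u(4, -8)*(-78) + l(353))/(-422693 + M(11)) = (-13*(-8)*(-78) + 353)/(-422693 + 1/(-450 + 11)) = (104*(-78) + 353)/(-422693 + 1/(-439)) = (-8112 + 353)/(-422693 - 1/439) = -7759/(-185562228/439) = -7759*(-439/185562228) = 3406201/185562228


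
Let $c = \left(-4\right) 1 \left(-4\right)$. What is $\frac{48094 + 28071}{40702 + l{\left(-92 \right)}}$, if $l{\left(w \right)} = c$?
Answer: $\frac{76165}{40718} \approx 1.8705$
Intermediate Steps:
$c = 16$ ($c = \left(-4\right) \left(-4\right) = 16$)
$l{\left(w \right)} = 16$
$\frac{48094 + 28071}{40702 + l{\left(-92 \right)}} = \frac{48094 + 28071}{40702 + 16} = \frac{76165}{40718}$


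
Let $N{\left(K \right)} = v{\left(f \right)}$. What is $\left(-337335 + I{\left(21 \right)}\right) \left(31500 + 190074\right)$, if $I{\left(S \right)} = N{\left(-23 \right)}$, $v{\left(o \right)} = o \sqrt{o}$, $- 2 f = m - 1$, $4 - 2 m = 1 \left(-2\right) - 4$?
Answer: $-74744665290 - 443148 i \sqrt{2} \approx -7.4745 \cdot 10^{10} - 6.2671 \cdot 10^{5} i$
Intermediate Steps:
$m = 5$ ($m = 2 - \frac{1 \left(-2\right) - 4}{2} = 2 - \frac{-2 - 4}{2} = 2 - -3 = 2 + 3 = 5$)
$f = -2$ ($f = - \frac{5 - 1}{2} = \left(- \frac{1}{2}\right) 4 = -2$)
$v{\left(o \right)} = o^{\frac{3}{2}}$
$N{\left(K \right)} = - 2 i \sqrt{2}$ ($N{\left(K \right)} = \left(-2\right)^{\frac{3}{2}} = - 2 i \sqrt{2}$)
$I{\left(S \right)} = - 2 i \sqrt{2}$
$\left(-337335 + I{\left(21 \right)}\right) \left(31500 + 190074\right) = \left(-337335 - 2 i \sqrt{2}\right) \left(31500 + 190074\right) = \left(-337335 - 2 i \sqrt{2}\right) 221574 = -74744665290 - 443148 i \sqrt{2}$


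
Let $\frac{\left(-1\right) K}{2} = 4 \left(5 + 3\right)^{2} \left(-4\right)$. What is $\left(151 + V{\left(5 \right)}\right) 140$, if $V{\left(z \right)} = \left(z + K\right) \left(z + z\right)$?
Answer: $2895340$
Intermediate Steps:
$K = 2048$ ($K = - 2 \cdot 4 \left(5 + 3\right)^{2} \left(-4\right) = - 2 \cdot 4 \cdot 8^{2} \left(-4\right) = - 2 \cdot 4 \cdot 64 \left(-4\right) = - 2 \cdot 256 \left(-4\right) = \left(-2\right) \left(-1024\right) = 2048$)
$V{\left(z \right)} = 2 z \left(2048 + z\right)$ ($V{\left(z \right)} = \left(z + 2048\right) \left(z + z\right) = \left(2048 + z\right) 2 z = 2 z \left(2048 + z\right)$)
$\left(151 + V{\left(5 \right)}\right) 140 = \left(151 + 2 \cdot 5 \left(2048 + 5\right)\right) 140 = \left(151 + 2 \cdot 5 \cdot 2053\right) 140 = \left(151 + 20530\right) 140 = 20681 \cdot 140 = 2895340$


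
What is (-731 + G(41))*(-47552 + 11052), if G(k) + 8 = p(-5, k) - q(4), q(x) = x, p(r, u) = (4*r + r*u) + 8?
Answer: 35040000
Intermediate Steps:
p(r, u) = 8 + 4*r + r*u
G(k) = -24 - 5*k (G(k) = -8 + ((8 + 4*(-5) - 5*k) - 1*4) = -8 + ((8 - 20 - 5*k) - 4) = -8 + ((-12 - 5*k) - 4) = -8 + (-16 - 5*k) = -24 - 5*k)
(-731 + G(41))*(-47552 + 11052) = (-731 + (-24 - 5*41))*(-47552 + 11052) = (-731 + (-24 - 205))*(-36500) = (-731 - 229)*(-36500) = -960*(-36500) = 35040000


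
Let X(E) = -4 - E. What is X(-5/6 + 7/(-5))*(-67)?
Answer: 3551/30 ≈ 118.37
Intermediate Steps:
X(-5/6 + 7/(-5))*(-67) = (-4 - (-5/6 + 7/(-5)))*(-67) = (-4 - (-5*⅙ + 7*(-⅕)))*(-67) = (-4 - (-⅚ - 7/5))*(-67) = (-4 - 1*(-67/30))*(-67) = (-4 + 67/30)*(-67) = -53/30*(-67) = 3551/30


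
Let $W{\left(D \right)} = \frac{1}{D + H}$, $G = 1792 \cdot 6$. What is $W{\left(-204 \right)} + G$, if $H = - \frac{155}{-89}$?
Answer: $\frac{193546663}{18001} \approx 10752.0$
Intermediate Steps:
$H = \frac{155}{89}$ ($H = \left(-155\right) \left(- \frac{1}{89}\right) = \frac{155}{89} \approx 1.7416$)
$G = 10752$
$W{\left(D \right)} = \frac{1}{\frac{155}{89} + D}$ ($W{\left(D \right)} = \frac{1}{D + \frac{155}{89}} = \frac{1}{\frac{155}{89} + D}$)
$W{\left(-204 \right)} + G = \frac{89}{155 + 89 \left(-204\right)} + 10752 = \frac{89}{155 - 18156} + 10752 = \frac{89}{-18001} + 10752 = 89 \left(- \frac{1}{18001}\right) + 10752 = - \frac{89}{18001} + 10752 = \frac{193546663}{18001}$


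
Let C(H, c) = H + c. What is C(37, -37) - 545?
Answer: -545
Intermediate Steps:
C(37, -37) - 545 = (37 - 37) - 545 = 0 - 545 = -545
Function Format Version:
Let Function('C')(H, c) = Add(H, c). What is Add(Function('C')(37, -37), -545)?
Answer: -545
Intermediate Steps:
Add(Function('C')(37, -37), -545) = Add(Add(37, -37), -545) = Add(0, -545) = -545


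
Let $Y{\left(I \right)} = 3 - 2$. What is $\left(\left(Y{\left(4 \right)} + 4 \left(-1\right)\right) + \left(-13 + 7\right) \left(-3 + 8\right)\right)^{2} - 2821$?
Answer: $-1732$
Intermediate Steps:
$Y{\left(I \right)} = 1$
$\left(\left(Y{\left(4 \right)} + 4 \left(-1\right)\right) + \left(-13 + 7\right) \left(-3 + 8\right)\right)^{2} - 2821 = \left(\left(1 + 4 \left(-1\right)\right) + \left(-13 + 7\right) \left(-3 + 8\right)\right)^{2} - 2821 = \left(\left(1 - 4\right) - 30\right)^{2} - 2821 = \left(-3 - 30\right)^{2} - 2821 = \left(-33\right)^{2} - 2821 = 1089 - 2821 = -1732$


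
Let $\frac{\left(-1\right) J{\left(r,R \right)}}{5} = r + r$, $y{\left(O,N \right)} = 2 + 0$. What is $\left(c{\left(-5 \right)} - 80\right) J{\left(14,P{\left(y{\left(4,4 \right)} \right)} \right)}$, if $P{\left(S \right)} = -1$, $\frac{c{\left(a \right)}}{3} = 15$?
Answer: $4900$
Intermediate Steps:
$c{\left(a \right)} = 45$ ($c{\left(a \right)} = 3 \cdot 15 = 45$)
$y{\left(O,N \right)} = 2$
$J{\left(r,R \right)} = - 10 r$ ($J{\left(r,R \right)} = - 5 \left(r + r\right) = - 5 \cdot 2 r = - 10 r$)
$\left(c{\left(-5 \right)} - 80\right) J{\left(14,P{\left(y{\left(4,4 \right)} \right)} \right)} = \left(45 - 80\right) \left(\left(-10\right) 14\right) = \left(-35\right) \left(-140\right) = 4900$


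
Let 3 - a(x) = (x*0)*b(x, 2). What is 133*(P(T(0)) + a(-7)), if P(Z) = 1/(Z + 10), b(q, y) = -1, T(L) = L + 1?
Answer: 4522/11 ≈ 411.09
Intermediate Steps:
T(L) = 1 + L
P(Z) = 1/(10 + Z)
a(x) = 3 (a(x) = 3 - x*0*(-1) = 3 - 0*(-1) = 3 - 1*0 = 3 + 0 = 3)
133*(P(T(0)) + a(-7)) = 133*(1/(10 + (1 + 0)) + 3) = 133*(1/(10 + 1) + 3) = 133*(1/11 + 3) = 133*(34/11) = 4522/11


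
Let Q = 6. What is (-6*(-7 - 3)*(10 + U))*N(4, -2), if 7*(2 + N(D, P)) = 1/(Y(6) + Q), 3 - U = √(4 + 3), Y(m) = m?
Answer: -10855/7 + 835*√7/7 ≈ -1235.1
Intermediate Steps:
U = 3 - √7 (U = 3 - √(4 + 3) = 3 - √7 ≈ 0.35425)
N(D, P) = -167/84 (N(D, P) = -2 + 1/(7*(6 + 6)) = -2 + (⅐)/12 = -2 + (⅐)*(1/12) = -2 + 1/84 = -167/84)
(-6*(-7 - 3)*(10 + U))*N(4, -2) = -6*(-7 - 3)*(10 + (3 - √7))*(-167/84) = -(-60)*(13 - √7)*(-167/84) = -6*(-130 + 10*√7)*(-167/84) = (780 - 60*√7)*(-167/84) = -10855/7 + 835*√7/7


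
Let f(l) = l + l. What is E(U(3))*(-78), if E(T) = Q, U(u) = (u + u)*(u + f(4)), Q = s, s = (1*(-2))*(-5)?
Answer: -780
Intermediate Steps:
f(l) = 2*l
s = 10 (s = -2*(-5) = 10)
Q = 10
U(u) = 2*u*(8 + u) (U(u) = (u + u)*(u + 2*4) = (2*u)*(u + 8) = (2*u)*(8 + u) = 2*u*(8 + u))
E(T) = 10
E(U(3))*(-78) = 10*(-78) = -780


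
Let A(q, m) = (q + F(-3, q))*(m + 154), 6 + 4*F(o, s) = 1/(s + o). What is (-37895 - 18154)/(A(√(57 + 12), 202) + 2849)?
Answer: 458833599/12133979 - 70717353*√69/12133979 ≈ -10.597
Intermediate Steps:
F(o, s) = -3/2 + 1/(4*(o + s)) (F(o, s) = -3/2 + 1/(4*(s + o)) = -3/2 + 1/(4*(o + s)))
A(q, m) = (154 + m)*(q + (19 - 6*q)/(4*(-3 + q))) (A(q, m) = (q + (1 - 6*(-3) - 6*q)/(4*(-3 + q)))*(m + 154) = (q + (1 + 18 - 6*q)/(4*(-3 + q)))*(154 + m) = (q + (19 - 6*q)/(4*(-3 + q)))*(154 + m) = (154 + m)*(q + (19 - 6*q)/(4*(-3 + q))))
(-37895 - 18154)/(A(√(57 + 12), 202) + 2849) = (-37895 - 18154)/((2926 - 924*√(57 + 12) - 1*202*(-19 + 6*√(57 + 12)) + 4*√(57 + 12)*(-3 + √(57 + 12))*(154 + 202))/(4*(-3 + √(57 + 12))) + 2849) = -56049/((2926 - 924*√69 - 1*202*(-19 + 6*√69) + 4*√69*(-3 + √69)*356)/(4*(-3 + √69)) + 2849) = -56049/((2926 - 924*√69 + (3838 - 1212*√69) + 1424*√69*(-3 + √69))/(4*(-3 + √69)) + 2849) = -56049/((6764 - 2136*√69 + 1424*√69*(-3 + √69))/(4*(-3 + √69)) + 2849) = -56049/(2849 + (6764 - 2136*√69 + 1424*√69*(-3 + √69))/(4*(-3 + √69)))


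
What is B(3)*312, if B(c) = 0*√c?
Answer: 0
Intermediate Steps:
B(c) = 0
B(3)*312 = 0*312 = 0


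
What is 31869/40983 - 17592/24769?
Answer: 22796775/338369309 ≈ 0.067372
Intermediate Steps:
31869/40983 - 17592/24769 = 31869*(1/40983) - 17592*1/24769 = 10623/13661 - 17592/24769 = 22796775/338369309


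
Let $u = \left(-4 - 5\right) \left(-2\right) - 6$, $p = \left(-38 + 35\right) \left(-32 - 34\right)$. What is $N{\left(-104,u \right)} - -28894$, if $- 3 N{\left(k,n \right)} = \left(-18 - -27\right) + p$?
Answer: $28825$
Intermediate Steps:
$p = 198$ ($p = \left(-3\right) \left(-66\right) = 198$)
$u = 12$ ($u = \left(-4 - 5\right) \left(-2\right) - 6 = \left(-9\right) \left(-2\right) - 6 = 18 - 6 = 12$)
$N{\left(k,n \right)} = -69$ ($N{\left(k,n \right)} = - \frac{\left(-18 - -27\right) + 198}{3} = - \frac{\left(-18 + 27\right) + 198}{3} = - \frac{9 + 198}{3} = \left(- \frac{1}{3}\right) 207 = -69$)
$N{\left(-104,u \right)} - -28894 = -69 - -28894 = -69 + 28894 = 28825$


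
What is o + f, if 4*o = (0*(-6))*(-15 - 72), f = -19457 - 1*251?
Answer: -19708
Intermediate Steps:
f = -19708 (f = -19457 - 251 = -19708)
o = 0 (o = ((0*(-6))*(-15 - 72))/4 = (0*(-87))/4 = (¼)*0 = 0)
o + f = 0 - 19708 = -19708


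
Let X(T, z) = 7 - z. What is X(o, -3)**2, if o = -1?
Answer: 100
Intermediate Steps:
X(o, -3)**2 = (7 - 1*(-3))**2 = (7 + 3)**2 = 10**2 = 100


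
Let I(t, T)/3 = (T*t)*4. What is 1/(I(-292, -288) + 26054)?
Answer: 1/1035206 ≈ 9.6599e-7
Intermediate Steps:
I(t, T) = 12*T*t (I(t, T) = 3*((T*t)*4) = 3*(4*T*t) = 12*T*t)
1/(I(-292, -288) + 26054) = 1/(12*(-288)*(-292) + 26054) = 1/(1009152 + 26054) = 1/1035206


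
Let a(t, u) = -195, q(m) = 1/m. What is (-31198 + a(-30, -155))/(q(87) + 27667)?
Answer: -2731191/2407030 ≈ -1.1347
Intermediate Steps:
(-31198 + a(-30, -155))/(q(87) + 27667) = (-31198 - 195)/(1/87 + 27667) = -31393/(1/87 + 27667) = -31393/2407030/87 = -31393*87/2407030 = -2731191/2407030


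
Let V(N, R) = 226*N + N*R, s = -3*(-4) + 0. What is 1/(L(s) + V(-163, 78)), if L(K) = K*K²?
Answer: -1/47824 ≈ -2.0910e-5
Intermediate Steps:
s = 12 (s = 12 + 0 = 12)
L(K) = K³
1/(L(s) + V(-163, 78)) = 1/(12³ - 163*(226 + 78)) = 1/(1728 - 163*304) = 1/(1728 - 49552) = 1/(-47824) = -1/47824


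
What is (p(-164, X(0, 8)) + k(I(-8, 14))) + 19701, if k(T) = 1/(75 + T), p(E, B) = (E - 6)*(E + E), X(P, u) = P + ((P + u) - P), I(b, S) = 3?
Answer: 5885959/78 ≈ 75461.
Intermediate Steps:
X(P, u) = P + u
p(E, B) = 2*E*(-6 + E) (p(E, B) = (-6 + E)*(2*E) = 2*E*(-6 + E))
(p(-164, X(0, 8)) + k(I(-8, 14))) + 19701 = (2*(-164)*(-6 - 164) + 1/(75 + 3)) + 19701 = (2*(-164)*(-170) + 1/78) + 19701 = (55760 + 1/78) + 19701 = 4349281/78 + 19701 = 5885959/78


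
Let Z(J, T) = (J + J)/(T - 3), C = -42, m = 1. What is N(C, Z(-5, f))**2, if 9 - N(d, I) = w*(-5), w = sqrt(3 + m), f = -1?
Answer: 361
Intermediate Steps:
Z(J, T) = 2*J/(-3 + T) (Z(J, T) = (2*J)/(-3 + T) = 2*J/(-3 + T))
w = 2 (w = sqrt(3 + 1) = sqrt(4) = 2)
N(d, I) = 19 (N(d, I) = 9 - 2*(-5) = 9 - 1*(-10) = 9 + 10 = 19)
N(C, Z(-5, f))**2 = 19**2 = 361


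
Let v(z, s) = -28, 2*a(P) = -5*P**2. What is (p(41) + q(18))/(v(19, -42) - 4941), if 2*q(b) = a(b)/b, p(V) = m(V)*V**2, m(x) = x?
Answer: -137797/9938 ≈ -13.866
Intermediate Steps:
a(P) = -5*P**2/2 (a(P) = (-5*P**2)/2 = -5*P**2/2)
p(V) = V**3 (p(V) = V*V**2 = V**3)
q(b) = -5*b/4 (q(b) = ((-5*b**2/2)/b)/2 = (-5*b/2)/2 = -5*b/4)
(p(41) + q(18))/(v(19, -42) - 4941) = (41**3 - 5/4*18)/(-28 - 4941) = (68921 - 45/2)/(-4969) = (137797/2)*(-1/4969) = -137797/9938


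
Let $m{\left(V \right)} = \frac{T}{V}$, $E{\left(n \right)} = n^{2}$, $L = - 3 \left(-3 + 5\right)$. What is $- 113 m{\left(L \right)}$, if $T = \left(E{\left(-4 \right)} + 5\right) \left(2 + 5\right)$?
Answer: $\frac{5537}{2} \approx 2768.5$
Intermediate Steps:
$L = -6$ ($L = \left(-3\right) 2 = -6$)
$T = 147$ ($T = \left(\left(-4\right)^{2} + 5\right) \left(2 + 5\right) = \left(16 + 5\right) 7 = 21 \cdot 7 = 147$)
$m{\left(V \right)} = \frac{147}{V}$
$- 113 m{\left(L \right)} = - 113 \frac{147}{-6} = - 113 \cdot 147 \left(- \frac{1}{6}\right) = \left(-113\right) \left(- \frac{49}{2}\right) = \frac{5537}{2}$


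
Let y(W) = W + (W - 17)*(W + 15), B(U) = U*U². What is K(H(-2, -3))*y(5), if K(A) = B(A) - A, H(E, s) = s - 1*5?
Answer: 118440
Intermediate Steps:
H(E, s) = -5 + s (H(E, s) = s - 5 = -5 + s)
B(U) = U³
K(A) = A³ - A
y(W) = W + (-17 + W)*(15 + W)
K(H(-2, -3))*y(5) = ((-5 - 3)³ - (-5 - 3))*(-255 + 5² - 1*5) = ((-8)³ - 1*(-8))*(-255 + 25 - 5) = (-512 + 8)*(-235) = -504*(-235) = 118440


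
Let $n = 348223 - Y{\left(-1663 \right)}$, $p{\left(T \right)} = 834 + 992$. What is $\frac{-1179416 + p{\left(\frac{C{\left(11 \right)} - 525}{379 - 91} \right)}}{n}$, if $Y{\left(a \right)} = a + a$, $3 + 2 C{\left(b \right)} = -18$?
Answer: $- \frac{392530}{117183} \approx -3.3497$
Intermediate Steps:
$C{\left(b \right)} = - \frac{21}{2}$ ($C{\left(b \right)} = - \frac{3}{2} + \frac{1}{2} \left(-18\right) = - \frac{3}{2} - 9 = - \frac{21}{2}$)
$Y{\left(a \right)} = 2 a$
$p{\left(T \right)} = 1826$
$n = 351549$ ($n = 348223 - 2 \left(-1663\right) = 348223 - -3326 = 348223 + 3326 = 351549$)
$\frac{-1179416 + p{\left(\frac{C{\left(11 \right)} - 525}{379 - 91} \right)}}{n} = \frac{-1179416 + 1826}{351549} = \left(-1177590\right) \frac{1}{351549} = - \frac{392530}{117183}$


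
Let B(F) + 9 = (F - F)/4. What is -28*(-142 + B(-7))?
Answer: 4228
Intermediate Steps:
B(F) = -9 (B(F) = -9 + (F - F)/4 = -9 + 0*(¼) = -9 + 0 = -9)
-28*(-142 + B(-7)) = -28*(-142 - 9) = -28*(-151) = 4228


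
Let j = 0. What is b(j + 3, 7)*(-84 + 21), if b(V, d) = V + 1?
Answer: -252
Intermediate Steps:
b(V, d) = 1 + V
b(j + 3, 7)*(-84 + 21) = (1 + (0 + 3))*(-84 + 21) = (1 + 3)*(-63) = 4*(-63) = -252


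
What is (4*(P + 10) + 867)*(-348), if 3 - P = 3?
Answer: -315636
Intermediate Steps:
P = 0 (P = 3 - 1*3 = 3 - 3 = 0)
(4*(P + 10) + 867)*(-348) = (4*(0 + 10) + 867)*(-348) = (4*10 + 867)*(-348) = (40 + 867)*(-348) = 907*(-348) = -315636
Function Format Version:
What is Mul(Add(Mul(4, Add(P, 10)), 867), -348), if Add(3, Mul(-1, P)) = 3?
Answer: -315636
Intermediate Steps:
P = 0 (P = Add(3, Mul(-1, 3)) = Add(3, -3) = 0)
Mul(Add(Mul(4, Add(P, 10)), 867), -348) = Mul(Add(Mul(4, Add(0, 10)), 867), -348) = Mul(Add(Mul(4, 10), 867), -348) = Mul(Add(40, 867), -348) = Mul(907, -348) = -315636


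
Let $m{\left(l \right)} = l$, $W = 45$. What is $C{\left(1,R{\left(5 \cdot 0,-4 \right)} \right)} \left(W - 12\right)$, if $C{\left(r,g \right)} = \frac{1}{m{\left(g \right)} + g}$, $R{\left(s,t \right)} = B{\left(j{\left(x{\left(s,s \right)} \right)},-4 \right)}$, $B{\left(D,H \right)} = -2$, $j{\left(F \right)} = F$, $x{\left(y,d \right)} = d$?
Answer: $- \frac{33}{4} \approx -8.25$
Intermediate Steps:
$R{\left(s,t \right)} = -2$
$C{\left(r,g \right)} = \frac{1}{2 g}$ ($C{\left(r,g \right)} = \frac{1}{g + g} = \frac{1}{2 g}$)
$C{\left(1,R{\left(5 \cdot 0,-4 \right)} \right)} \left(W - 12\right) = \frac{1}{2 \left(-2\right)} \left(45 - 12\right) = \frac{1}{2} \left(- \frac{1}{2}\right) 33 = \left(- \frac{1}{4}\right) 33 = - \frac{33}{4}$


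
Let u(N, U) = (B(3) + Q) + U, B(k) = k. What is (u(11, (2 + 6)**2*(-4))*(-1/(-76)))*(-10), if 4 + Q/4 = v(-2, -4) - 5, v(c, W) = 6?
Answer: 1325/38 ≈ 34.868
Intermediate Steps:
Q = -12 (Q = -16 + 4*(6 - 5) = -16 + 4*1 = -16 + 4 = -12)
u(N, U) = -9 + U (u(N, U) = (3 - 12) + U = -9 + U)
(u(11, (2 + 6)**2*(-4))*(-1/(-76)))*(-10) = ((-9 + (2 + 6)**2*(-4))*(-1/(-76)))*(-10) = ((-9 + 8**2*(-4))*(-1*(-1/76)))*(-10) = ((-9 + 64*(-4))*(1/76))*(-10) = ((-9 - 256)*(1/76))*(-10) = -265*1/76*(-10) = -265/76*(-10) = 1325/38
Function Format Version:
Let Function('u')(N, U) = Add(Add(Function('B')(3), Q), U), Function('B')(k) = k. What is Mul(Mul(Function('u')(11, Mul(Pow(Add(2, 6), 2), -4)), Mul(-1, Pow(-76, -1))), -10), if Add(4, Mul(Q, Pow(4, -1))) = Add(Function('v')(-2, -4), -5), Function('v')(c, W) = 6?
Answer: Rational(1325, 38) ≈ 34.868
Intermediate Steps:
Q = -12 (Q = Add(-16, Mul(4, Add(6, -5))) = Add(-16, Mul(4, 1)) = Add(-16, 4) = -12)
Function('u')(N, U) = Add(-9, U) (Function('u')(N, U) = Add(Add(3, -12), U) = Add(-9, U))
Mul(Mul(Function('u')(11, Mul(Pow(Add(2, 6), 2), -4)), Mul(-1, Pow(-76, -1))), -10) = Mul(Mul(Add(-9, Mul(Pow(Add(2, 6), 2), -4)), Mul(-1, Pow(-76, -1))), -10) = Mul(Mul(Add(-9, Mul(Pow(8, 2), -4)), Mul(-1, Rational(-1, 76))), -10) = Mul(Mul(Add(-9, Mul(64, -4)), Rational(1, 76)), -10) = Mul(Mul(Add(-9, -256), Rational(1, 76)), -10) = Mul(Mul(-265, Rational(1, 76)), -10) = Mul(Rational(-265, 76), -10) = Rational(1325, 38)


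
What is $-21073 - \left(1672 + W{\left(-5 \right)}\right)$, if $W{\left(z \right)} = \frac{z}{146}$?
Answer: $- \frac{3320765}{146} \approx -22745.0$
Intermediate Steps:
$W{\left(z \right)} = \frac{z}{146}$ ($W{\left(z \right)} = z \frac{1}{146} = \frac{z}{146}$)
$-21073 - \left(1672 + W{\left(-5 \right)}\right) = -21073 - \left(1672 + \frac{1}{146} \left(-5\right)\right) = -21073 - \frac{244107}{146} = - \frac{3320765}{146}$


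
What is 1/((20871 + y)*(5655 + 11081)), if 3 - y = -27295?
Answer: 1/806156384 ≈ 1.2405e-9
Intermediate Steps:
y = 27298 (y = 3 - 1*(-27295) = 3 + 27295 = 27298)
1/((20871 + y)*(5655 + 11081)) = 1/((20871 + 27298)*(5655 + 11081)) = 1/(48169*16736) = 1/806156384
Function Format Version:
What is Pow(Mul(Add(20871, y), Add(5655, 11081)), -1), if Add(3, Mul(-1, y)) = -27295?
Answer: Rational(1, 806156384) ≈ 1.2405e-9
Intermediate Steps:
y = 27298 (y = Add(3, Mul(-1, -27295)) = Add(3, 27295) = 27298)
Pow(Mul(Add(20871, y), Add(5655, 11081)), -1) = Pow(Mul(Add(20871, 27298), Add(5655, 11081)), -1) = Pow(Mul(48169, 16736), -1) = Pow(806156384, -1) = Rational(1, 806156384)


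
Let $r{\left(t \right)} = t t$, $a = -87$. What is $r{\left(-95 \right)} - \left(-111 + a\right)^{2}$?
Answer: $-30179$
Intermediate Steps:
$r{\left(t \right)} = t^{2}$
$r{\left(-95 \right)} - \left(-111 + a\right)^{2} = \left(-95\right)^{2} - \left(-111 - 87\right)^{2} = 9025 - \left(-198\right)^{2} = 9025 - 39204 = -30179$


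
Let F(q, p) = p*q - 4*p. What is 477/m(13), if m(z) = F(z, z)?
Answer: 53/13 ≈ 4.0769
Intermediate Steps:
F(q, p) = -4*p + p*q
m(z) = z*(-4 + z)
477/m(13) = 477/((13*(-4 + 13))) = 477/((13*9)) = 477/117 = 477*(1/117) = 53/13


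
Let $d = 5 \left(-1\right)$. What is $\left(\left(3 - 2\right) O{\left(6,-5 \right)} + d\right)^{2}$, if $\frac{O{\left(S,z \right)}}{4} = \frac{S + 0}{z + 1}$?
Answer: $121$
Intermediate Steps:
$d = -5$
$O{\left(S,z \right)} = \frac{4 S}{1 + z}$ ($O{\left(S,z \right)} = 4 \frac{S + 0}{z + 1} = 4 \frac{S}{1 + z} = \frac{4 S}{1 + z}$)
$\left(\left(3 - 2\right) O{\left(6,-5 \right)} + d\right)^{2} = \left(\left(3 - 2\right) 4 \cdot 6 \frac{1}{1 - 5} - 5\right)^{2} = \left(1 \cdot 4 \cdot 6 \frac{1}{-4} - 5\right)^{2} = \left(1 \cdot 4 \cdot 6 \left(- \frac{1}{4}\right) - 5\right)^{2} = \left(1 \left(-6\right) - 5\right)^{2} = \left(-6 - 5\right)^{2} = \left(-11\right)^{2} = 121$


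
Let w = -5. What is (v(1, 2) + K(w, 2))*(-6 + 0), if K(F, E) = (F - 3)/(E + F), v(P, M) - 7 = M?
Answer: -70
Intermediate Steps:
v(P, M) = 7 + M
K(F, E) = (-3 + F)/(E + F)
(v(1, 2) + K(w, 2))*(-6 + 0) = ((7 + 2) + (-3 - 5)/(2 - 5))*(-6 + 0) = (9 - 8/(-3))*(-6) = (9 - 1/3*(-8))*(-6) = (9 + 8/3)*(-6) = (35/3)*(-6) = -70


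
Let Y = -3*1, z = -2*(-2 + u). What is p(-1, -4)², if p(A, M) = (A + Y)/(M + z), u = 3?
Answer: 4/9 ≈ 0.44444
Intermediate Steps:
z = -2 (z = -2*(-2 + 3) = -2*1 = -2)
Y = -3
p(A, M) = (-3 + A)/(-2 + M) (p(A, M) = (A - 3)/(M - 2) = (-3 + A)/(-2 + M))
p(-1, -4)² = ((-3 - 1)/(-2 - 4))² = (-4/(-6))² = (-⅙*(-4))² = (⅔)² = 4/9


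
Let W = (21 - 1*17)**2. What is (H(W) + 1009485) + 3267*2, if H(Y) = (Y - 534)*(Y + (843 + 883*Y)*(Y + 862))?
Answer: -6807862953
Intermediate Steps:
W = 16 (W = (21 - 17)**2 = 4**2 = 16)
H(Y) = (-534 + Y)*(Y + (843 + 883*Y)*(862 + Y))
(H(W) + 1009485) + 3267*2 = ((-388039644 - 406175994*16 + 883*16**3 + 290468*16**2) + 1009485) + 3267*2 = ((-388039644 - 6498815904 + 883*4096 + 290468*256) + 1009485) + 6534 = ((-388039644 - 6498815904 + 3616768 + 74359808) + 1009485) + 6534 = (-6808878972 + 1009485) + 6534 = -6807869487 + 6534 = -6807862953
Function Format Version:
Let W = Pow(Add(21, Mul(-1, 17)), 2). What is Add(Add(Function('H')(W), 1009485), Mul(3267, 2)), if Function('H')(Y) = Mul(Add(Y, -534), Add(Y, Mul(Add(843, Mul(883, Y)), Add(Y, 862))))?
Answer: -6807862953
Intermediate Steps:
W = 16 (W = Pow(Add(21, -17), 2) = Pow(4, 2) = 16)
Function('H')(Y) = Mul(Add(-534, Y), Add(Y, Mul(Add(843, Mul(883, Y)), Add(862, Y))))
Add(Add(Function('H')(W), 1009485), Mul(3267, 2)) = Add(Add(Add(-388039644, Mul(-406175994, 16), Mul(883, Pow(16, 3)), Mul(290468, Pow(16, 2))), 1009485), Mul(3267, 2)) = Add(Add(Add(-388039644, -6498815904, Mul(883, 4096), Mul(290468, 256)), 1009485), 6534) = Add(Add(Add(-388039644, -6498815904, 3616768, 74359808), 1009485), 6534) = Add(Add(-6808878972, 1009485), 6534) = Add(-6807869487, 6534) = -6807862953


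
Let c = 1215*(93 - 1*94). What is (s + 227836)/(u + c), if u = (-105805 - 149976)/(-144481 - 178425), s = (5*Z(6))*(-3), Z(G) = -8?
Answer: -73608360136/392075009 ≈ -187.74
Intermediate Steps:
s = 120 (s = (5*(-8))*(-3) = -40*(-3) = 120)
u = 255781/322906 (u = -255781/(-322906) = -255781*(-1/322906) = 255781/322906 ≈ 0.79212)
c = -1215 (c = 1215*(93 - 94) = 1215*(-1) = -1215)
(s + 227836)/(u + c) = (120 + 227836)/(255781/322906 - 1215) = 227956/(-392075009/322906) = 227956*(-322906/392075009) = -73608360136/392075009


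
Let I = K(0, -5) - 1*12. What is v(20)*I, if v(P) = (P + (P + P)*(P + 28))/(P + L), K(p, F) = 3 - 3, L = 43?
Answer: -7760/21 ≈ -369.52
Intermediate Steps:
K(p, F) = 0
v(P) = (P + 2*P*(28 + P))/(43 + P) (v(P) = (P + (P + P)*(P + 28))/(P + 43) = (P + (2*P)*(28 + P))/(43 + P) = (P + 2*P*(28 + P))/(43 + P))
I = -12 (I = 0 - 1*12 = 0 - 12 = -12)
v(20)*I = (20*(57 + 2*20)/(43 + 20))*(-12) = (20*(57 + 40)/63)*(-12) = (20*(1/63)*97)*(-12) = (1940/63)*(-12) = -7760/21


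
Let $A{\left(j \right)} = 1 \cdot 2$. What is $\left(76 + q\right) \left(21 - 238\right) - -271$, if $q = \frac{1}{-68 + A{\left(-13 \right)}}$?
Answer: $- \frac{1070369}{66} \approx -16218.0$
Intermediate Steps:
$A{\left(j \right)} = 2$
$q = - \frac{1}{66}$ ($q = \frac{1}{-68 + 2} = \frac{1}{-66} = - \frac{1}{66} \approx -0.015152$)
$\left(76 + q\right) \left(21 - 238\right) - -271 = \left(76 - \frac{1}{66}\right) \left(21 - 238\right) - -271 = \frac{5015}{66} \left(-217\right) + 271 = - \frac{1088255}{66} + 271 = - \frac{1070369}{66}$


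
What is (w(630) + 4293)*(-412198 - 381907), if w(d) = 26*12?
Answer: -3656853525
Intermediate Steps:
w(d) = 312
(w(630) + 4293)*(-412198 - 381907) = (312 + 4293)*(-412198 - 381907) = 4605*(-794105) = -3656853525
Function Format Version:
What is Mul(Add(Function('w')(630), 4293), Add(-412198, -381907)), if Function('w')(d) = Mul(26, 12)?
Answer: -3656853525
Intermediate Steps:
Function('w')(d) = 312
Mul(Add(Function('w')(630), 4293), Add(-412198, -381907)) = Mul(Add(312, 4293), Add(-412198, -381907)) = Mul(4605, -794105) = -3656853525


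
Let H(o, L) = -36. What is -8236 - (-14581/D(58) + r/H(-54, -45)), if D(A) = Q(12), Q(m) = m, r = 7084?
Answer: -245669/36 ≈ -6824.1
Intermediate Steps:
D(A) = 12
-8236 - (-14581/D(58) + r/H(-54, -45)) = -8236 - (-14581/12 + 7084/(-36)) = -8236 - (-14581*1/12 + 7084*(-1/36)) = -8236 - (-14581/12 - 1771/9) = -8236 - 1*(-50827/36) = -8236 + 50827/36 = -245669/36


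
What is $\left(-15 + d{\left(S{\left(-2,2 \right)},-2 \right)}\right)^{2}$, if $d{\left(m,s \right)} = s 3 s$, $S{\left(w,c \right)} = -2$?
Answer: $9$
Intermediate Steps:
$d{\left(m,s \right)} = 3 s^{2}$ ($d{\left(m,s \right)} = 3 s s = 3 s^{2}$)
$\left(-15 + d{\left(S{\left(-2,2 \right)},-2 \right)}\right)^{2} = \left(-15 + 3 \left(-2\right)^{2}\right)^{2} = \left(-15 + 3 \cdot 4\right)^{2} = \left(-15 + 12\right)^{2} = \left(-3\right)^{2} = 9$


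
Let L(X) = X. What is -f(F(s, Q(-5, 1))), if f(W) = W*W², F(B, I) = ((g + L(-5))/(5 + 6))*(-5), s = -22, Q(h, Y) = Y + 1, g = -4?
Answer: -91125/1331 ≈ -68.464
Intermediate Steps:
Q(h, Y) = 1 + Y
F(B, I) = 45/11 (F(B, I) = ((-4 - 5)/(5 + 6))*(-5) = -9/11*(-5) = 45/11)
f(W) = W³
-f(F(s, Q(-5, 1))) = -(45/11)³ = -1*91125/1331 = -91125/1331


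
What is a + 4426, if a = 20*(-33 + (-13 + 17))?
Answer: 3846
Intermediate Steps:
a = -580 (a = 20*(-33 + 4) = 20*(-29) = -580)
a + 4426 = -580 + 4426 = 3846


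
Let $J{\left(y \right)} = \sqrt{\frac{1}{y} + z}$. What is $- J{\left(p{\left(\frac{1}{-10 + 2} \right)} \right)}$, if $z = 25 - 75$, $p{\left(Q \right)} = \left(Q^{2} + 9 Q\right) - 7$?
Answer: $- \frac{i \sqrt{13501266}}{519} \approx - 7.0798 i$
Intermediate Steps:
$p{\left(Q \right)} = -7 + Q^{2} + 9 Q$
$z = -50$
$J{\left(y \right)} = \sqrt{-50 + \frac{1}{y}}$ ($J{\left(y \right)} = \sqrt{\frac{1}{y} - 50} = \sqrt{-50 + \frac{1}{y}}$)
$- J{\left(p{\left(\frac{1}{-10 + 2} \right)} \right)} = - \sqrt{-50 + \frac{1}{-7 + \left(\frac{1}{-10 + 2}\right)^{2} + \frac{9}{-10 + 2}}} = - \sqrt{-50 + \frac{1}{-7 + \left(\frac{1}{-8}\right)^{2} + \frac{9}{-8}}} = - \sqrt{-50 + \frac{1}{-7 + \left(- \frac{1}{8}\right)^{2} + 9 \left(- \frac{1}{8}\right)}} = - \sqrt{-50 + \frac{1}{-7 + \frac{1}{64} - \frac{9}{8}}} = - \sqrt{-50 + \frac{1}{- \frac{519}{64}}} = - \sqrt{-50 - \frac{64}{519}} = - \sqrt{- \frac{26014}{519}} = - \frac{i \sqrt{13501266}}{519}$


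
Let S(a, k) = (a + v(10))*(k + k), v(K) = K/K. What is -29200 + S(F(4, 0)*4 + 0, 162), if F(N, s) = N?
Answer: -23692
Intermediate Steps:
v(K) = 1
S(a, k) = 2*k*(1 + a) (S(a, k) = (a + 1)*(k + k) = (1 + a)*(2*k) = 2*k*(1 + a))
-29200 + S(F(4, 0)*4 + 0, 162) = -29200 + 2*162*(1 + (4*4 + 0)) = -29200 + 2*162*(1 + (16 + 0)) = -29200 + 2*162*(1 + 16) = -29200 + 2*162*17 = -29200 + 5508 = -23692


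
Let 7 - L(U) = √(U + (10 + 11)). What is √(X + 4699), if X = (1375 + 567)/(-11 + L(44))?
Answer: √(16854 + 4699*√65)/√(4 + √65) ≈ 67.365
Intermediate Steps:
L(U) = 7 - √(21 + U) (L(U) = 7 - √(U + (10 + 11)) = 7 - √(U + 21) = 7 - √(21 + U))
X = 1942/(-4 - √65) (X = (1375 + 567)/(-11 + (7 - √(21 + 44))) = 1942/(-11 + (7 - √65)) = 1942/(-4 - √65) ≈ -161.00)
√(X + 4699) = √((7768/49 - 1942*√65/49) + 4699) = √(238019/49 - 1942*√65/49)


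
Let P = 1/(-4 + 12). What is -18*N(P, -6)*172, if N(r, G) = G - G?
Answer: 0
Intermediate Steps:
P = 1/8 ≈ 0.12500
N(r, G) = 0
-18*N(P, -6)*172 = -18*0*172 = 0*172 = 0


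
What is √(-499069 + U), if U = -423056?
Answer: 5*I*√36885 ≈ 960.27*I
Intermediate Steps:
√(-499069 + U) = √(-499069 - 423056) = √(-922125) = 5*I*√36885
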